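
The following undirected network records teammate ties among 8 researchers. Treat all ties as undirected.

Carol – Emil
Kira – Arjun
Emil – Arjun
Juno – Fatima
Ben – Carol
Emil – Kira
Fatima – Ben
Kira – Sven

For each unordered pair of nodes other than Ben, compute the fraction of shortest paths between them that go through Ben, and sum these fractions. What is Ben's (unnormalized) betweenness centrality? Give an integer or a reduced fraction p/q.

Pairs whose geodesics pass through Ben — Carol–Fatima: 1; Carol–Juno: 1; Arjun–Fatima: 1; Arjun–Juno: 1; Fatima–Kira: 1; Fatima–Sven: 1; Fatima–Emil: 1; Kira–Juno: 1; Sven–Juno: 1; Juno–Emil: 1.
All other pairs contribute 0.
Summing the contributions gives betweenness(Ben) = 10.

10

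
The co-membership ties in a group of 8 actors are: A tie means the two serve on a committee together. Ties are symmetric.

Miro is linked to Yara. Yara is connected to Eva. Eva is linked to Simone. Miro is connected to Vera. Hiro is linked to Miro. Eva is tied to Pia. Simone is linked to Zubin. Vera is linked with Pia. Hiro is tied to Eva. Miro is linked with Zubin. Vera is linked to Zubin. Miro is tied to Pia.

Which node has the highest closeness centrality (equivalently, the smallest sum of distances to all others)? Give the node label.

Farness (sum of distances to all others) for each node — Eva:10, Hiro:12, Miro:9, Pia:11, Simone:12, Vera:11, Yara:12, Zubin:11.
The smallest farness is 9, for Miro, so Miro has the highest closeness.

Miro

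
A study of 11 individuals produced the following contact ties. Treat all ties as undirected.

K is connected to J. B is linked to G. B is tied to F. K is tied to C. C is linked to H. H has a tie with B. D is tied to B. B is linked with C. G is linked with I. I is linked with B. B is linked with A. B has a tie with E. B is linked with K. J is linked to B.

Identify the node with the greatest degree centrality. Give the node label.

B

Degrees — A:1, B:10, C:3, D:1, E:1, F:1, G:2, H:2, I:2, J:2, K:3.
The maximum is 10, attained only by B.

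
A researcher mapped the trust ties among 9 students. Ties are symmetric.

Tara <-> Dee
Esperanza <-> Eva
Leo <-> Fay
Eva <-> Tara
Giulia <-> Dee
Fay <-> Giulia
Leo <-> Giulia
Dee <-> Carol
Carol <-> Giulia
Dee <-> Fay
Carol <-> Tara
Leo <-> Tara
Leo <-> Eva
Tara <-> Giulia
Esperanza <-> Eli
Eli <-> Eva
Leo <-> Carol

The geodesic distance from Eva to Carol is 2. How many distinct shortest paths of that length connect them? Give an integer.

The shortest distance is 2. The length-2 paths are: Eva–Leo–Carol; Eva–Tara–Carol.
That gives 2 distinct shortest paths.

2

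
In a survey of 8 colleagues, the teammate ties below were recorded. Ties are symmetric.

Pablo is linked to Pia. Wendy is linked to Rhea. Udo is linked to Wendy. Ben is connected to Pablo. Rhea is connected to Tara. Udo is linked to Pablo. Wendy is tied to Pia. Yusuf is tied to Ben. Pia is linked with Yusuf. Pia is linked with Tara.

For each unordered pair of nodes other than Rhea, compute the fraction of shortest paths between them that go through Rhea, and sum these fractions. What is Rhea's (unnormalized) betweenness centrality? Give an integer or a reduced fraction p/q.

5/6

Pairs whose geodesics pass through Rhea — Tara–Wendy: 1/2; Tara–Udo: 1/3.
All other pairs contribute 0.
Summing the contributions gives betweenness(Rhea) = 5/6.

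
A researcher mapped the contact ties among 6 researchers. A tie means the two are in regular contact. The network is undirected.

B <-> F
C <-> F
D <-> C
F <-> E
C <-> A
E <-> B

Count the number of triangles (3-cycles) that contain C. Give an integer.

0

C's neighbors are A, D, and F, but none of them are tied to each other, so no triangle contains C.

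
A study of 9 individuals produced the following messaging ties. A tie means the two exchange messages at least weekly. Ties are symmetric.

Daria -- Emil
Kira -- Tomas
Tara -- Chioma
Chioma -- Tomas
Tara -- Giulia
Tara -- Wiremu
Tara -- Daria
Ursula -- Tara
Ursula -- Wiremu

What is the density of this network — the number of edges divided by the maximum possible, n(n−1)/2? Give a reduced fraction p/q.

1/4

There are 9 edges and 9 nodes, so the maximum possible is C(9,2) = 36.
Density = 9/36 = 1/4.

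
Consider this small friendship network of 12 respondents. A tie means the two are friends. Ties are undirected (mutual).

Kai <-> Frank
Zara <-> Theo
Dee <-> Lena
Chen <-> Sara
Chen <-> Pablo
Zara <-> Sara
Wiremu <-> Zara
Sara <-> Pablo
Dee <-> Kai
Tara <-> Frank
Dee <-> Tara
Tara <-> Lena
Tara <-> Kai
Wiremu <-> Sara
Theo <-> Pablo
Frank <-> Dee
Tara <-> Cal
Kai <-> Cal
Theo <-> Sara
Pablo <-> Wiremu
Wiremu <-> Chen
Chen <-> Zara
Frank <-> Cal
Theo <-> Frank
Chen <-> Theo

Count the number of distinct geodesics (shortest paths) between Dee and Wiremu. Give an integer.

4

The shortest distance is 4. The length-4 paths are: Dee–Frank–Theo–Pablo–Wiremu; Dee–Frank–Theo–Zara–Wiremu; Dee–Frank–Theo–Chen–Wiremu; Dee–Frank–Theo–Sara–Wiremu.
That gives 4 distinct shortest paths.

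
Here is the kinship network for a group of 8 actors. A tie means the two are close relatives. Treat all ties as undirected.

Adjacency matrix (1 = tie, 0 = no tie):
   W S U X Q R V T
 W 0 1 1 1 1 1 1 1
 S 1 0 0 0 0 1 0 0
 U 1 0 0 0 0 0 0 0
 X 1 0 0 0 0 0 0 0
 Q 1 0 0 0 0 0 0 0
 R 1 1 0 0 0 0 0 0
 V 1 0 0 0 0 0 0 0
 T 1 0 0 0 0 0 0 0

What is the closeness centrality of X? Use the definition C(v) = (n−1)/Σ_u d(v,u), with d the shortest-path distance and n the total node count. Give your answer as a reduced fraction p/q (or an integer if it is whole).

Distances from X: Q:2, R:2, S:2, T:2, U:2, V:2, W:1. Sum = 13.
n = 8, so closeness = 7/13.

7/13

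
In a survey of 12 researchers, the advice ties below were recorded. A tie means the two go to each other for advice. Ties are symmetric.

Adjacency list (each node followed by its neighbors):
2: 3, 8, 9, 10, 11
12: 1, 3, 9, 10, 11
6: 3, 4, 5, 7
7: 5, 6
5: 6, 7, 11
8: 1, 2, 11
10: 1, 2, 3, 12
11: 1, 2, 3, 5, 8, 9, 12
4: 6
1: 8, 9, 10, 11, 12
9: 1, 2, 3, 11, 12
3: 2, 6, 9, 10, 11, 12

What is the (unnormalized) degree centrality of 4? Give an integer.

4 is directly tied to 6. That is 1 neighbor, so the degree of 4 is 1.

1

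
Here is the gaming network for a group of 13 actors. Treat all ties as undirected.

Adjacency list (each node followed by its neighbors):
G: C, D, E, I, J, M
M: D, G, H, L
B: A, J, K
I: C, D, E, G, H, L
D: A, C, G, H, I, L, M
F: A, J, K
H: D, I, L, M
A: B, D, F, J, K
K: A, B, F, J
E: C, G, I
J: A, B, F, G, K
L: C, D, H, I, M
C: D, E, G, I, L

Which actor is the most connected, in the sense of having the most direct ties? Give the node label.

D

Degrees — A:5, B:3, C:5, D:7, E:3, F:3, G:6, H:4, I:6, J:5, K:4, L:5, M:4.
The maximum is 7, attained only by D.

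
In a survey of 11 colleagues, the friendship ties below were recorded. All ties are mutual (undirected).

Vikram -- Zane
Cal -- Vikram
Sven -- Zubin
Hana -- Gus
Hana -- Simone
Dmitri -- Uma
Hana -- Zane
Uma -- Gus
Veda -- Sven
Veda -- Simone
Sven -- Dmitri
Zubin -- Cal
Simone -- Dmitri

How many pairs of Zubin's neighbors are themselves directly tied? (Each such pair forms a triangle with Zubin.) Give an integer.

0

Zubin's neighbors are Cal and Sven, but none of them are tied to each other, so no triangle contains Zubin.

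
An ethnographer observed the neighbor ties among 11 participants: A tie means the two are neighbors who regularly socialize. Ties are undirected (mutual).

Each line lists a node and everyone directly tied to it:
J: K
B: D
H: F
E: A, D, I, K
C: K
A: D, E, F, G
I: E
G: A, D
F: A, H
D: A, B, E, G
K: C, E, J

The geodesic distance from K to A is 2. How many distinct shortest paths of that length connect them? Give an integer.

1

The shortest distance is 2, and the only length-2 path is K–E–A. So there is exactly 1 shortest path.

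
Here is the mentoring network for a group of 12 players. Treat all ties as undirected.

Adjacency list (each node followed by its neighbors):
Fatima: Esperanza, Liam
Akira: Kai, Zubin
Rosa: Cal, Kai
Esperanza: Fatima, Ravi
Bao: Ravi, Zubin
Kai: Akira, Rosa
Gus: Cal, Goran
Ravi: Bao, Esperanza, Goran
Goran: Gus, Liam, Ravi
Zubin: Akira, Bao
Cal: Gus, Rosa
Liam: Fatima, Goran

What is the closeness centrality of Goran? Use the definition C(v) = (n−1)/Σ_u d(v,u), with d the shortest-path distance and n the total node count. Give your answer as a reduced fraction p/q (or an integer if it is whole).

Distances from Goran: Akira:4, Bao:2, Cal:2, Esperanza:2, Fatima:2, Gus:1, Kai:4, Liam:1, Ravi:1, Rosa:3, Zubin:3. Sum = 25.
n = 12, so closeness = 11/25.

11/25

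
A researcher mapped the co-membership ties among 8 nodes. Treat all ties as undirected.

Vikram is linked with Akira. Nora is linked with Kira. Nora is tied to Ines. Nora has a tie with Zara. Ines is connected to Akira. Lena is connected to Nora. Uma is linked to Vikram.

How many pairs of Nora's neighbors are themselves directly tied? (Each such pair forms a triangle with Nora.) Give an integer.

0

Nora's neighbors are Ines, Kira, Lena, and Zara, but none of them are tied to each other, so no triangle contains Nora.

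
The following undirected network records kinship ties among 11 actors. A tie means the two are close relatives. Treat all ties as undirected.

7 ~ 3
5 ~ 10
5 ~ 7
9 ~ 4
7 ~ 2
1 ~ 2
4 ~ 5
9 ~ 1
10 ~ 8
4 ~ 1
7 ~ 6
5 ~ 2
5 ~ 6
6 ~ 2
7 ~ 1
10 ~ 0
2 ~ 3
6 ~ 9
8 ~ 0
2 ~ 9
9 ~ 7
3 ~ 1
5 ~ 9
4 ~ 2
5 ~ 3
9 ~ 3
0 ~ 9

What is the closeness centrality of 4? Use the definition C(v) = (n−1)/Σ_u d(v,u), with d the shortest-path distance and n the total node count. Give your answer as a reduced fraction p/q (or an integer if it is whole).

Distances from 4: 0:2, 1:1, 2:1, 3:2, 5:1, 6:2, 7:2, 8:3, 9:1, 10:2. Sum = 17.
n = 11, so closeness = 10/17.

10/17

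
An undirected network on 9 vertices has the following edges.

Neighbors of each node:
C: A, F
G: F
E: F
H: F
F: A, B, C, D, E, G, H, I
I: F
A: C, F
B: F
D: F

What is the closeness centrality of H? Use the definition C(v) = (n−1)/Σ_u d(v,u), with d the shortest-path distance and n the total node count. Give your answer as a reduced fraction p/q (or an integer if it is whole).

Distances from H: A:2, B:2, C:2, D:2, E:2, F:1, G:2, I:2. Sum = 15.
n = 9, so closeness = 8/15.

8/15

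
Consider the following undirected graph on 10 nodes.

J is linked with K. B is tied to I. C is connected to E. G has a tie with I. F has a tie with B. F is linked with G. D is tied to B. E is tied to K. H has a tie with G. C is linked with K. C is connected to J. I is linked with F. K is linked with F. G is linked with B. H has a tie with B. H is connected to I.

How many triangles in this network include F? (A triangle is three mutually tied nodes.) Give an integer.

3

F's neighbors: B, G, I, and K.
Neighbor pairs that are themselves tied: F–B–G; F–B–I; F–G–I. Each forms one triangle with F, for 3 in total.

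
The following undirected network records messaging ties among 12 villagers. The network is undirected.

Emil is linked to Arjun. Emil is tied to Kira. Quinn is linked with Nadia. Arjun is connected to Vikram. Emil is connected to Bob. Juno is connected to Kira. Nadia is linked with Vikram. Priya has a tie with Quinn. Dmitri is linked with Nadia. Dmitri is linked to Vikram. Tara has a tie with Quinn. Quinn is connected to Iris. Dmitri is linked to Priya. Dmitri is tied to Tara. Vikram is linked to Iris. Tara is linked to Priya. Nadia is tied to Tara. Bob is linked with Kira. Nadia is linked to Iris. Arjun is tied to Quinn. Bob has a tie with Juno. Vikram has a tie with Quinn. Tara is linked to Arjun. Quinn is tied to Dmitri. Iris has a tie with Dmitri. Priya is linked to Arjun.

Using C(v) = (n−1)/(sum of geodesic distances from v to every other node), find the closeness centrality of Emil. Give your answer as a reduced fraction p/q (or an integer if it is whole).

Distances from Emil: Arjun:1, Bob:1, Dmitri:3, Iris:3, Juno:2, Kira:1, Nadia:3, Priya:2, Quinn:2, Tara:2, Vikram:2. Sum = 22.
n = 12, so closeness = 11/22 = 1/2.

1/2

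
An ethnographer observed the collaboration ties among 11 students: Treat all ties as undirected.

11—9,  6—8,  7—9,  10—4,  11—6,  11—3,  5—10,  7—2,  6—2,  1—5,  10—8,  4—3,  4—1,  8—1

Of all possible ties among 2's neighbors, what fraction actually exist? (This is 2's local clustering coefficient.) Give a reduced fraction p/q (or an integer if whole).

0

2's neighbors: 6 and 7 (k = 2).
Possible neighbor pairs: C(2,2) = 1. Edges among them: none → e = 0.
Clustering(2) = 0/1.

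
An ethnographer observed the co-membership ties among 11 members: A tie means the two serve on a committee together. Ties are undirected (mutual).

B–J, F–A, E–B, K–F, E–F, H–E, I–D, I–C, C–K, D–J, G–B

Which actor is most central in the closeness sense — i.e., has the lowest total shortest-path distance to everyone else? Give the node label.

Farness (sum of distances to all others) for each node — A:31, B:22, C:28, D:28, E:21, F:22, G:31, H:30, I:29, J:25, K:25.
The smallest farness is 21, for E, so E has the highest closeness.

E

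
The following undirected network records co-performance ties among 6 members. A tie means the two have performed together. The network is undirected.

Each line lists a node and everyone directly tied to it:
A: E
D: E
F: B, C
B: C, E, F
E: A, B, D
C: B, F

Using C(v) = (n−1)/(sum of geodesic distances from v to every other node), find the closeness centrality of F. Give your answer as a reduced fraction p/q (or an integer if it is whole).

1/2

Distances from F: A:3, B:1, C:1, D:3, E:2. Sum = 10.
n = 6, so closeness = 5/10 = 1/2.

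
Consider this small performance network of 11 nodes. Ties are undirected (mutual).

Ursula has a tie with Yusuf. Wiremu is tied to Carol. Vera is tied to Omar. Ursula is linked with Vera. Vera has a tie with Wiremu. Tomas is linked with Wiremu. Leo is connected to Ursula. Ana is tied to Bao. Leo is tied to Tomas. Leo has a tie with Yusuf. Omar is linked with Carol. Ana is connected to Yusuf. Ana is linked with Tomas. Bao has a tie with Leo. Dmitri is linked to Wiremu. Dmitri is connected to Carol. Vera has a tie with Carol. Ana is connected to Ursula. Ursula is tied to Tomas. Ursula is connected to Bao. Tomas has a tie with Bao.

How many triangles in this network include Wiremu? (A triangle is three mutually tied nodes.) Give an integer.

2

Wiremu's neighbors: Carol, Dmitri, Tomas, and Vera.
Neighbor pairs that are themselves tied: Wiremu–Carol–Dmitri; Wiremu–Carol–Vera. Each forms one triangle with Wiremu, for 2 in total.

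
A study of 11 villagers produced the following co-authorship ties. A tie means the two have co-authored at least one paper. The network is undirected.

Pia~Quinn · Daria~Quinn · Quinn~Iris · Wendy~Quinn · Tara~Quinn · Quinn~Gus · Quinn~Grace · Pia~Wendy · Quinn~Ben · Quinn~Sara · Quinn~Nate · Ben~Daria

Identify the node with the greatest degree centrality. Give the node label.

Degrees — Ben:2, Daria:2, Grace:1, Gus:1, Iris:1, Nate:1, Pia:2, Quinn:10, Sara:1, Tara:1, Wendy:2.
The maximum is 10, attained only by Quinn.

Quinn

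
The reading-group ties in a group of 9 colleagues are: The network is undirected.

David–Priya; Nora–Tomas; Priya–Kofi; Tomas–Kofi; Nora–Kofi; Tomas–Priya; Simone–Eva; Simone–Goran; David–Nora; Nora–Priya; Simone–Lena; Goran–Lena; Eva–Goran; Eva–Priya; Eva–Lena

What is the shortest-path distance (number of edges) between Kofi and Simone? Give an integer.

One shortest route is Kofi – Priya – Eva – Simone, which uses 3 edges, and at distance 2 from Kofi we only reach {David, Eva}, which does not include Simone. So d(Kofi,Simone) = 3.

3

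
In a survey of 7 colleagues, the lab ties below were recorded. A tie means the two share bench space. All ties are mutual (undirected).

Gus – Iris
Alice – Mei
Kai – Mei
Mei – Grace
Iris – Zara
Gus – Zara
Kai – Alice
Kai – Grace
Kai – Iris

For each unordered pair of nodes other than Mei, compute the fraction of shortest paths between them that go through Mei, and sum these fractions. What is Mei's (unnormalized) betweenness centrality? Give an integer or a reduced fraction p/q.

Pairs whose geodesics pass through Mei — Alice–Grace: 1/2.
All other pairs contribute 0.
Summing the contributions gives betweenness(Mei) = 1/2.

1/2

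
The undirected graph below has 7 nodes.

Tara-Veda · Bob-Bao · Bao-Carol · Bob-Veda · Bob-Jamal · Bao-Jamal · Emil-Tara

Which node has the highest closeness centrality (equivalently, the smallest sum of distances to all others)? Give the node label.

Bob

Farness (sum of distances to all others) for each node — Bao:12, Bob:10, Carol:17, Emil:19, Jamal:13, Tara:14, Veda:11.
The smallest farness is 10, for Bob, so Bob has the highest closeness.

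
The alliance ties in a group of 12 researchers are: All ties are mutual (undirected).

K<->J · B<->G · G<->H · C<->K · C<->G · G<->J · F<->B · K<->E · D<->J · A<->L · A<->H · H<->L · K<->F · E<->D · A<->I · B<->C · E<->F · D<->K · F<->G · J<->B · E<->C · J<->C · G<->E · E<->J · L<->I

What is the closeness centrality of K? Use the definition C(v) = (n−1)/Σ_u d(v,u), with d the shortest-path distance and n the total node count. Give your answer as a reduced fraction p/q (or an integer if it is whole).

11/25

Distances from K: A:4, B:2, C:1, D:1, E:1, F:1, G:2, H:3, I:5, J:1, L:4. Sum = 25.
n = 12, so closeness = 11/25.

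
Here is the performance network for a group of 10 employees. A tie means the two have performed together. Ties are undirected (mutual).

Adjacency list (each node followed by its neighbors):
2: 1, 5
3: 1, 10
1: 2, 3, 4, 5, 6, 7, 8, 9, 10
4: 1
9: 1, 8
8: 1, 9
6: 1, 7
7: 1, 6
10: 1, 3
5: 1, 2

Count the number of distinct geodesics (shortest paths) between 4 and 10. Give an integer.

The shortest distance is 2, and the only length-2 path is 4–1–10. So there is exactly 1 shortest path.

1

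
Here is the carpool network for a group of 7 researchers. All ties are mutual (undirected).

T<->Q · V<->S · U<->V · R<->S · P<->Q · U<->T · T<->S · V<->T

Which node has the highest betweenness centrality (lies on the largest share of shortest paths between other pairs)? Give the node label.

Unnormalized betweenness of each node: P:0, Q:5, R:0, S:5, T:9, U:0, V:1.
T has the largest value, 9, making it the main broker — the node through which the most shortest paths run.

T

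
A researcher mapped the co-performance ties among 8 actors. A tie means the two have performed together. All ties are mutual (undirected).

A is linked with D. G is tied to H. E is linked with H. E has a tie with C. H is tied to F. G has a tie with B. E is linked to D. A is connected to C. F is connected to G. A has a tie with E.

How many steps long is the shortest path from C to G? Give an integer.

One shortest route is C – E – H – G, which uses 3 edges, and at distance 2 from C we only reach {D, H}, which does not include G. So d(C,G) = 3.

3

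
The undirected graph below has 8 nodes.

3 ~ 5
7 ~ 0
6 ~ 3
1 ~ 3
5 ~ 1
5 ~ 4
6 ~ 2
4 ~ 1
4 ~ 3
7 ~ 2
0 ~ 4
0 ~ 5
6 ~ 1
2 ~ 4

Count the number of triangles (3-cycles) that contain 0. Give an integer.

1

0's neighbors: 4, 5, and 7.
Neighbor pairs that are themselves tied: 0–4–5. Each forms one triangle with 0, for 1 in total.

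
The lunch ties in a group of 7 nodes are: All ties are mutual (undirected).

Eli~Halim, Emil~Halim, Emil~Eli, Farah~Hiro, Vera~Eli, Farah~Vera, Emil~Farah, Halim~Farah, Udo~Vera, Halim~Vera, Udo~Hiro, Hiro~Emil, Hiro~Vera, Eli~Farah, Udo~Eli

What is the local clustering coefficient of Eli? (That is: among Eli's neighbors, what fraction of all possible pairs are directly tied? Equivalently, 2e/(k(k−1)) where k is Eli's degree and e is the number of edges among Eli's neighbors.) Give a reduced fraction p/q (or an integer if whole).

3/5

Eli's neighbors: Emil, Farah, Halim, Udo, and Vera (k = 5).
Possible neighbor pairs: C(5,2) = 10. Edges among them: Emil–Farah, Emil–Halim, Farah–Halim, Farah–Vera, Halim–Vera, Udo–Vera → e = 6.
Clustering(Eli) = 6/10 = 3/5.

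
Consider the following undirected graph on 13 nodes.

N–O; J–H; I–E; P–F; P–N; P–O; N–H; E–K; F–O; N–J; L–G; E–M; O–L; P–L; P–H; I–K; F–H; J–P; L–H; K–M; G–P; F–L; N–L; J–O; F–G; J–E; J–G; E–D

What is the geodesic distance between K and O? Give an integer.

One shortest route is K – E – J – O, which uses 3 edges, and at distance 2 from K we only reach {D, J}, which does not include O. So d(K,O) = 3.

3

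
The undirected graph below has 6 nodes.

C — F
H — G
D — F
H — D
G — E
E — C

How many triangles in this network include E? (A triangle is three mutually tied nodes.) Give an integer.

E's neighbors are C and G, but none of them are tied to each other, so no triangle contains E.

0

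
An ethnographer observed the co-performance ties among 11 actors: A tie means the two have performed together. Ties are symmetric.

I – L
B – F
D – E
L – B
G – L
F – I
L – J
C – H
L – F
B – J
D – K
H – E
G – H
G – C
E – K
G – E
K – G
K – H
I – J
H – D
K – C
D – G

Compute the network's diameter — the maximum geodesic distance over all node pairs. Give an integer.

3

Eccentricity of each node (its greatest distance to any other): B:3, C:3, D:3, E:3, F:3, G:2, H:3, I:3, J:3, K:3, L:2.
The maximum eccentricity is 3, realized for instance by the pair F–H via F – L – G – H. So the diameter is 3.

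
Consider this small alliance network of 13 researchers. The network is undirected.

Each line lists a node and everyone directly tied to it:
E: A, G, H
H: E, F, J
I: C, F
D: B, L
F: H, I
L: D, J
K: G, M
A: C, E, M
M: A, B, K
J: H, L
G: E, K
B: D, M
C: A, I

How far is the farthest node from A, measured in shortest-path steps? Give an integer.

Distances from A: B:2, C:1, D:3, E:1, F:3, G:2, H:2, I:2, J:3, K:2, L:4, M:1.
The largest is 4 (to L), so the eccentricity of A is 4.

4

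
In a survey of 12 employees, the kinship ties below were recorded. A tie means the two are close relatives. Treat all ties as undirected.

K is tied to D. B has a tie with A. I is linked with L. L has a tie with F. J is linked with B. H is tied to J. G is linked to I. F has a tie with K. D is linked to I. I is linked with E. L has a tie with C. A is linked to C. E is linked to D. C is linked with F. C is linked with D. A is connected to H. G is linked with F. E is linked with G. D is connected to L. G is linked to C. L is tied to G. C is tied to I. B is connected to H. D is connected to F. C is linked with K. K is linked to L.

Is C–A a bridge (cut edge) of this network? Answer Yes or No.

Without the C–A edge there is no alternate route between C and A, so the network disconnects. It is a bridge.

Yes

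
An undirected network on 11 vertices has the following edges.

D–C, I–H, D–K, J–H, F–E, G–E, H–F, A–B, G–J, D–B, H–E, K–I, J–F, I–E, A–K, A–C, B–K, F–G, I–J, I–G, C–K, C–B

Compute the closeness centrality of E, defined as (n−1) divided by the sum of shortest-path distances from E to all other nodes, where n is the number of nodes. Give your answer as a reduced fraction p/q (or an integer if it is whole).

Distances from E: A:3, B:3, C:3, D:3, F:1, G:1, H:1, I:1, J:2, K:2. Sum = 20.
n = 11, so closeness = 10/20 = 1/2.

1/2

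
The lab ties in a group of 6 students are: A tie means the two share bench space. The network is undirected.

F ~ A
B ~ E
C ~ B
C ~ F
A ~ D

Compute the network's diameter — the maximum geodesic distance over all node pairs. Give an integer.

5

Eccentricity of each node (its greatest distance to any other): A:4, B:4, C:3, D:5, E:5, F:3.
The maximum eccentricity is 5, realized for instance by the pair D–E via D – A – F – C – B – E. So the diameter is 5.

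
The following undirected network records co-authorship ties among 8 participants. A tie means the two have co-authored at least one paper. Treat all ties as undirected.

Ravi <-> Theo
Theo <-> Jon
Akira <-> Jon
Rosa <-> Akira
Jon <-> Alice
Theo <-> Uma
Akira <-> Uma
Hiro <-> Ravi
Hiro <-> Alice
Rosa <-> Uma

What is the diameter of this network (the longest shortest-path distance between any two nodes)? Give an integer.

4

Eccentricity of each node (its greatest distance to any other): Akira:3, Alice:3, Hiro:4, Jon:2, Ravi:3, Rosa:4, Theo:2, Uma:3.
The maximum eccentricity is 4, realized for instance by the pair Hiro–Rosa via Hiro – Alice – Jon – Akira – Rosa. So the diameter is 4.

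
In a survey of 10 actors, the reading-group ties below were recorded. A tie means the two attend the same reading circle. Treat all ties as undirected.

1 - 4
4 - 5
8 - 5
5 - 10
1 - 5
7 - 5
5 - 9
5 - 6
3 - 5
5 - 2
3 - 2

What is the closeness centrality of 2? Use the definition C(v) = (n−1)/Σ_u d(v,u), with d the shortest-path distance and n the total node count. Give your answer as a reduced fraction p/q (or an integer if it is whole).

9/16

Distances from 2: 1:2, 3:1, 4:2, 5:1, 6:2, 7:2, 8:2, 9:2, 10:2. Sum = 16.
n = 10, so closeness = 9/16.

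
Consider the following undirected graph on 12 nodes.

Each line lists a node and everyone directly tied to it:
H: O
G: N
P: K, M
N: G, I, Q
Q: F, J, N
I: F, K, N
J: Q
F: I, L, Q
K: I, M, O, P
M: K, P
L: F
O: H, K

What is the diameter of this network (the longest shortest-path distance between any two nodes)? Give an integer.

6

Eccentricity of each node (its greatest distance to any other): F:4, G:5, H:6, I:3, J:6, K:4, L:5, M:5, N:4, O:5, P:5, Q:5.
The maximum eccentricity is 6, realized for instance by the pair H–J via H – O – K – I – N – Q – J. So the diameter is 6.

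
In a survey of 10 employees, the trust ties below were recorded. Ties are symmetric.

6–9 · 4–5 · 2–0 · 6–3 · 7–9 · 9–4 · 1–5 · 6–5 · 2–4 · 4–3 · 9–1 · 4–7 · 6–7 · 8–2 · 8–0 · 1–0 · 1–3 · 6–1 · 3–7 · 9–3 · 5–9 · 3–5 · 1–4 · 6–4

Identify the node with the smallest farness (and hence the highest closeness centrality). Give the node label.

4

Farness (sum of distances to all others) for each node — 0:16, 1:12, 2:15, 3:13, 4:11, 5:14, 6:13, 7:16, 8:21, 9:13.
The smallest farness is 11, for 4, so 4 has the highest closeness.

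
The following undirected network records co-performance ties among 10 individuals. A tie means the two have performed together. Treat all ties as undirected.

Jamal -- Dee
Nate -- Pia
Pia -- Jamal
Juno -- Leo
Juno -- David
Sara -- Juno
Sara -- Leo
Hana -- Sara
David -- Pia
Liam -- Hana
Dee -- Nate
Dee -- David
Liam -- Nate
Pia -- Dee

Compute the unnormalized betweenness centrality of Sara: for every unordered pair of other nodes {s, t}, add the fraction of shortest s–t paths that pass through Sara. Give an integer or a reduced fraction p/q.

Pairs whose geodesics pass through Sara — Juno–Liam: 1; Juno–Hana: 1; David–Hana: 1; Nate–Leo: 1/3; Liam–Leo: 1; Hana–Leo: 1.
All other pairs contribute 0.
Summing the contributions gives betweenness(Sara) = 16/3.

16/3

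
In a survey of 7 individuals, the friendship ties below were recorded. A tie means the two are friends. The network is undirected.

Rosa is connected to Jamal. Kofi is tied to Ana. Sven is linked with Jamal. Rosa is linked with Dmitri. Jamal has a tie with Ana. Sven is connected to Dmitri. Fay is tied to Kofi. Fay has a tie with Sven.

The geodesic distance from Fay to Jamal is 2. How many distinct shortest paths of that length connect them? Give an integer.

The shortest distance is 2, and the only length-2 path is Fay–Sven–Jamal. So there is exactly 1 shortest path.

1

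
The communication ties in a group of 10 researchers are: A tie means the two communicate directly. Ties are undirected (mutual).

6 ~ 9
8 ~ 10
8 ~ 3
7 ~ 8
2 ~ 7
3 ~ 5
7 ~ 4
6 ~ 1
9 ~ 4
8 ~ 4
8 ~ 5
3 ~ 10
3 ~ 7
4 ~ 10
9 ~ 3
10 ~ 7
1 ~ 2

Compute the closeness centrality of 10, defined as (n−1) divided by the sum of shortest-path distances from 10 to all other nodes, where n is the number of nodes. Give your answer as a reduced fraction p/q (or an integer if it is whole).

9/16

Distances from 10: 1:3, 2:2, 3:1, 4:1, 5:2, 6:3, 7:1, 8:1, 9:2. Sum = 16.
n = 10, so closeness = 9/16.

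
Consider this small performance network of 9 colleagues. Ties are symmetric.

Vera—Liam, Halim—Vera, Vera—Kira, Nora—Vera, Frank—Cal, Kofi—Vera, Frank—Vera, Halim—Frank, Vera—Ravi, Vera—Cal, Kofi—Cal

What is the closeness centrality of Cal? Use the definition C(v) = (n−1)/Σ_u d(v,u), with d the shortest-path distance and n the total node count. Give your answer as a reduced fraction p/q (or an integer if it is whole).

Distances from Cal: Frank:1, Halim:2, Kira:2, Kofi:1, Liam:2, Nora:2, Ravi:2, Vera:1. Sum = 13.
n = 9, so closeness = 8/13.

8/13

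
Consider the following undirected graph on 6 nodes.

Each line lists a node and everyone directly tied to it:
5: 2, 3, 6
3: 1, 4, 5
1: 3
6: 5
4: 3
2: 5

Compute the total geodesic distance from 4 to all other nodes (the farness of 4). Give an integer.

11

Distances from 4: 1:2, 2:3, 3:1, 5:2, 6:3.
Sum = 2 + 3 + 1 + 2 + 3 = 11.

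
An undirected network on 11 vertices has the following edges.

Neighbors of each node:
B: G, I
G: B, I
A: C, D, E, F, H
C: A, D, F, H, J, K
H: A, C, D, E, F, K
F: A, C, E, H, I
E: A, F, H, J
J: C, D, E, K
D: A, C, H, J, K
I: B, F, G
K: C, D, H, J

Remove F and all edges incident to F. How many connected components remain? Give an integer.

Without F, the remaining ties split the others into: {B, G, I}; {A, C, D, E, H, J, K}.
That's 2 separate components.

2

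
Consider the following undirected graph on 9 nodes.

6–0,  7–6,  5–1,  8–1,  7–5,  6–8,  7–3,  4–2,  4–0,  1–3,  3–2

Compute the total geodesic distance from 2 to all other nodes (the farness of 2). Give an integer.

Distances from 2: 0:2, 1:2, 3:1, 4:1, 5:3, 6:3, 7:2, 8:3.
Sum = 2 + 2 + 1 + 1 + 3 + 3 + 2 + 3 = 17.

17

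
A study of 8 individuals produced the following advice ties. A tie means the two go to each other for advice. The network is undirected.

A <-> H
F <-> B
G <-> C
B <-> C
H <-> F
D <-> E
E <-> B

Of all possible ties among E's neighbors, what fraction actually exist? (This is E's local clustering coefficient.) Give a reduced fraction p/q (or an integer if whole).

0

E's neighbors: B and D (k = 2).
Possible neighbor pairs: C(2,2) = 1. Edges among them: none → e = 0.
Clustering(E) = 0/1.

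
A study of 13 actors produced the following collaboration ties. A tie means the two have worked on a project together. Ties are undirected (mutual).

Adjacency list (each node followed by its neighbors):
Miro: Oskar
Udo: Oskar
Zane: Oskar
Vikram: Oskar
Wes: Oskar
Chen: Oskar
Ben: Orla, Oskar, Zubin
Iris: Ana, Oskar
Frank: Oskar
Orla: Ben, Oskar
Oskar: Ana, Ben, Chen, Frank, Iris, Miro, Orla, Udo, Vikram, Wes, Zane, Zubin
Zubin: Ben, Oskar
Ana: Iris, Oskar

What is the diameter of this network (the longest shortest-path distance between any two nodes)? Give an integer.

2

Eccentricity of each node (its greatest distance to any other): Ana:2, Ben:2, Chen:2, Frank:2, Iris:2, Miro:2, Orla:2, Oskar:1, Udo:2, Vikram:2, Wes:2, Zane:2, Zubin:2.
The maximum eccentricity is 2, realized for instance by the pair Orla–Vikram via Orla – Oskar – Vikram. So the diameter is 2.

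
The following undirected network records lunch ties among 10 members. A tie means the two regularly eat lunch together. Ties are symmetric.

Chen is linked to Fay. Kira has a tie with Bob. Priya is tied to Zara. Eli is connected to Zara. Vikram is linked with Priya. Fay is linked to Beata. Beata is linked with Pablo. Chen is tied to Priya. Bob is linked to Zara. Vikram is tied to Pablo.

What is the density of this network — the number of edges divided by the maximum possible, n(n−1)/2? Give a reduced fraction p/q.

2/9

There are 10 edges and 10 nodes, so the maximum possible is C(10,2) = 45.
Density = 10/45 = 2/9.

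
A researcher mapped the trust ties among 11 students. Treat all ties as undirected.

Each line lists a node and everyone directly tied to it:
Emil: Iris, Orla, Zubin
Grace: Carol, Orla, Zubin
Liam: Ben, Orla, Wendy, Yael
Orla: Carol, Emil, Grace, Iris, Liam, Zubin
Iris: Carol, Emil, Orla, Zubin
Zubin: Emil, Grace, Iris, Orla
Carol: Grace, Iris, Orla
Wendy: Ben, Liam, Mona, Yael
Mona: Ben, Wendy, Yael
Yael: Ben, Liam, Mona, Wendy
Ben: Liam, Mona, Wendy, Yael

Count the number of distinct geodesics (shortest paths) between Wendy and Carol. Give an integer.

The shortest distance is 3, and the only length-3 path is Wendy–Liam–Orla–Carol. So there is exactly 1 shortest path.

1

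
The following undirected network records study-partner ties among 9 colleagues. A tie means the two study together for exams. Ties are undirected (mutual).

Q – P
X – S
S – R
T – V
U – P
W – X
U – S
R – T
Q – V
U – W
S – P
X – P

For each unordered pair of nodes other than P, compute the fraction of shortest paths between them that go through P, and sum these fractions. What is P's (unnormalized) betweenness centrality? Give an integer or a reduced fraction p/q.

25/3

Pairs whose geodesics pass through P — Q–X: 1; Q–W: 2/2; Q–U: 1; Q–S: 1; Q–R: 1/2; X–U: 1/3; X–V: 1; W–V: 2/2; U–V: 1; S–V: 1/2.
All other pairs contribute 0.
Summing the contributions gives betweenness(P) = 25/3.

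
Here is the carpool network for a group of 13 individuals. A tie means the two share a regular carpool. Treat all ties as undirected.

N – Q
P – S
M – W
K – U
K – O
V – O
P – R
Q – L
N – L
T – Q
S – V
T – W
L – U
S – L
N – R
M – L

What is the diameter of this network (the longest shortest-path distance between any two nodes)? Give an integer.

Eccentricity of each node (its greatest distance to any other): K:4, L:3, M:4, N:4, O:5, P:4, Q:4, R:4, S:3, T:5, U:3, V:4, W:5.
The maximum eccentricity is 5, realized for instance by the pair O–W via O – V – S – L – M – W. So the diameter is 5.

5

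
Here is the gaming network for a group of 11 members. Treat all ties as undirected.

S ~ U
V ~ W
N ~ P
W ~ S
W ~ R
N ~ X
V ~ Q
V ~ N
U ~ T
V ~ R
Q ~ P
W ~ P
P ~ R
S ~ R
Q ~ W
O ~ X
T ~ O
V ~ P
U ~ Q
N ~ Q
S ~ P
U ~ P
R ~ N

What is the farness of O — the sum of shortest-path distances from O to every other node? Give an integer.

Distances from O: N:2, P:3, Q:3, R:3, S:3, T:1, U:2, V:3, W:4, X:1.
Sum = 2 + 3 + 3 + 3 + 3 + 1 + 2 + 3 + 4 + 1 = 25.

25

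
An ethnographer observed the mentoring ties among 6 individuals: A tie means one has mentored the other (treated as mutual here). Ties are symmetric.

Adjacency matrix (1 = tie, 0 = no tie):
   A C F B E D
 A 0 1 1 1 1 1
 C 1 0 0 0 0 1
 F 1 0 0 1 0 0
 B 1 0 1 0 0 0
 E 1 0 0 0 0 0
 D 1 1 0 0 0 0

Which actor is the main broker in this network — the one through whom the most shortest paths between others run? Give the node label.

A

Unnormalized betweenness of each node: A:8, B:0, C:0, D:0, E:0, F:0.
A has the largest value, 8, making it the main broker — the node through which the most shortest paths run.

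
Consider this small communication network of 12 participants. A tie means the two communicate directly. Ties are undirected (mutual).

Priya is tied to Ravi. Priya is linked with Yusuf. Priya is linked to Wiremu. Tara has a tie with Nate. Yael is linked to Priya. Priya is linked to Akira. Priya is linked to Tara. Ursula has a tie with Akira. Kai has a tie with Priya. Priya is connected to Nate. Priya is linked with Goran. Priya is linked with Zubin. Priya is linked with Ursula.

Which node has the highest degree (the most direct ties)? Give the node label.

Degrees — Akira:2, Goran:1, Kai:1, Nate:2, Priya:11, Ravi:1, Tara:2, Ursula:2, Wiremu:1, Yael:1, Yusuf:1, Zubin:1.
The maximum is 11, attained only by Priya.

Priya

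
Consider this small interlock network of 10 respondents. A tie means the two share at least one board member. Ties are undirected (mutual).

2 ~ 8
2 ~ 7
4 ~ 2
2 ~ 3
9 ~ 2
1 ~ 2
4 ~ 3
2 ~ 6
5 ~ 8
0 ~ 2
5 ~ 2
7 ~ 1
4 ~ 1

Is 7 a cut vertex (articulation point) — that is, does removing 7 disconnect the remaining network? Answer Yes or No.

No

Even without 7, every remaining node can still reach every other (the residual graph is connected), so 7 is not a cut vertex.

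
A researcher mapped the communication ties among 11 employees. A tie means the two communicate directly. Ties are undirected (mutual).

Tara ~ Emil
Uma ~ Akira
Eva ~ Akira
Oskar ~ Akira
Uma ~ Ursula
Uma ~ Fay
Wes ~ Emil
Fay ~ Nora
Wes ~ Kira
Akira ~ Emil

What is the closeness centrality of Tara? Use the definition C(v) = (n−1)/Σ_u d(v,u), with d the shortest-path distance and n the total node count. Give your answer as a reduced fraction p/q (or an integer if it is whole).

1/3

Distances from Tara: Akira:2, Emil:1, Eva:3, Fay:4, Kira:3, Nora:5, Oskar:3, Uma:3, Ursula:4, Wes:2. Sum = 30.
n = 11, so closeness = 10/30 = 1/3.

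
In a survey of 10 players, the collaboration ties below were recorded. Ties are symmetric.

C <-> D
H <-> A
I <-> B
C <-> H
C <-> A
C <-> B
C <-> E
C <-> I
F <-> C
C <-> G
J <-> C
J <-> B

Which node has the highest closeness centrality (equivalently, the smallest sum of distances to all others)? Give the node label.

C

Farness (sum of distances to all others) for each node — A:16, B:15, C:9, D:17, E:17, F:17, G:17, H:16, I:16, J:16.
The smallest farness is 9, for C, so C has the highest closeness.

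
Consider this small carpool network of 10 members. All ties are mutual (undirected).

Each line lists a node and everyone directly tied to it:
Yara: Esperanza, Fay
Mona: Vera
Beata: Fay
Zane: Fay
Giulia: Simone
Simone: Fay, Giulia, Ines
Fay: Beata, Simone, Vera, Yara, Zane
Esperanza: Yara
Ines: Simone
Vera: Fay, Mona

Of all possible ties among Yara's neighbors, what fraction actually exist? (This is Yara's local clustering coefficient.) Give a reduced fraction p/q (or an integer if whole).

Yara's neighbors: Esperanza and Fay (k = 2).
Possible neighbor pairs: C(2,2) = 1. Edges among them: none → e = 0.
Clustering(Yara) = 0/1.

0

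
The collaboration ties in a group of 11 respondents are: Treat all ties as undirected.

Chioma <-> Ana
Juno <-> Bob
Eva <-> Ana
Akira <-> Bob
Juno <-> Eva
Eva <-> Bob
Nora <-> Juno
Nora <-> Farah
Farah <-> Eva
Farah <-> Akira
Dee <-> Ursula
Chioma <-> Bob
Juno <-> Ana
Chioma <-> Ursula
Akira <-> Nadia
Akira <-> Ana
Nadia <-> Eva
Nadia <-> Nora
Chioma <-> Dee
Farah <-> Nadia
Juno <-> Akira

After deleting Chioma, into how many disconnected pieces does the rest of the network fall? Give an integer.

2

Without Chioma, the remaining ties split the others into: {Akira, Ana, Bob, Eva, Farah, Juno, Nadia, Nora}; {Dee, Ursula}.
That's 2 separate components.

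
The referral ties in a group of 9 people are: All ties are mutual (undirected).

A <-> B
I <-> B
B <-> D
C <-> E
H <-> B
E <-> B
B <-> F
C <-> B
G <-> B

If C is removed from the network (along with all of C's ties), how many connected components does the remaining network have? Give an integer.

1

C's neighbors (B and E) remain reachable from one another through other ties, so the rest of the network stays in one piece.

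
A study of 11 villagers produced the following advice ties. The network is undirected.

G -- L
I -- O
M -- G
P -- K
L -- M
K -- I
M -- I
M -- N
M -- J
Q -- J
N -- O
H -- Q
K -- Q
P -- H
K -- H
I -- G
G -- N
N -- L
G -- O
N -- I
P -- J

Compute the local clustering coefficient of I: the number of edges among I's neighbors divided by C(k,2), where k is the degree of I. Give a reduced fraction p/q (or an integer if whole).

1/2

I's neighbors: G, K, M, N, and O (k = 5).
Possible neighbor pairs: C(5,2) = 10. Edges among them: G–M, G–N, G–O, M–N, N–O → e = 5.
Clustering(I) = 5/10 = 1/2.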